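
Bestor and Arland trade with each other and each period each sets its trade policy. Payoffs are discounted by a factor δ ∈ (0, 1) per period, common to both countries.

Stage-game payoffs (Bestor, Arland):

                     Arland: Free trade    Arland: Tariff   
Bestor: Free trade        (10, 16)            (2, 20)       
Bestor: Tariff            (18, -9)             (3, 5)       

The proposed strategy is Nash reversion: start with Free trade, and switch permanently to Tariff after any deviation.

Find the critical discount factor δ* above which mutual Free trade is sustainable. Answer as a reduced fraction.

For Bestor: deviation gain 18−10 = 8, per-period punishment loss 10−3 = 7. IC gives δ ≥ 8/15.
For Arland: gain 4, loss 11 per period, so δ ≥ 4/15.
The tighter constraint is Bestor's, so cooperation needs δ ≥ 8/15.

8/15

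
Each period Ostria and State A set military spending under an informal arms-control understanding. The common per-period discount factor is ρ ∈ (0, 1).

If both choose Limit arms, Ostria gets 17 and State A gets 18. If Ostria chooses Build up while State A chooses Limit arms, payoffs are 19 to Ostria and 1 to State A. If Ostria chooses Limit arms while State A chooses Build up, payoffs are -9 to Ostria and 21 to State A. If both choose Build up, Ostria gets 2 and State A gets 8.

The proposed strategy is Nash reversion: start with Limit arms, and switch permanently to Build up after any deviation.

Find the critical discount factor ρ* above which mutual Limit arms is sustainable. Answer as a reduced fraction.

3/13

Ostria: cooperation gives 17 each period; deviation gives 19 once then 2 forever.
  17/(1−ρ) ≥ 19 + 2ρ/(1−ρ) ⇒ ρ ≥ 2/17.
State A: cooperation gives 18 each period; deviation gives 21 once then 8 forever.
  ρ ≥ 3/13.
Both must hold, so the binding constraint is State A's: ρ ≥ 3/13.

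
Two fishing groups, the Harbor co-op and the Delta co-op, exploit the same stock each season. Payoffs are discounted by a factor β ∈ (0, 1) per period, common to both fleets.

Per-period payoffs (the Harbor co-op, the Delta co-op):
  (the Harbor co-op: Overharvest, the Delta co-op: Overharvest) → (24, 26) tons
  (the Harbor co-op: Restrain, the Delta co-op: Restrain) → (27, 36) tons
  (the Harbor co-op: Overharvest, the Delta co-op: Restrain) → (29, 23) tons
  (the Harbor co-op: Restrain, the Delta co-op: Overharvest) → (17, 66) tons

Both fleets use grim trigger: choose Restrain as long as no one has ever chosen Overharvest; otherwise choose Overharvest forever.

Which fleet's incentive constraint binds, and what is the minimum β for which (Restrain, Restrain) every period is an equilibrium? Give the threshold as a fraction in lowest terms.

For the Harbor co-op: deviation gain 29−27 = 2, per-period punishment loss 27−24 = 3. IC gives β ≥ 2/5.
For the Delta co-op: gain 30, loss 10 per period, so β ≥ 30/40 = 3/4.
The tighter constraint is the Delta co-op's, so cooperation needs β ≥ 3/4.

the Delta co-op; β ≥ 3/4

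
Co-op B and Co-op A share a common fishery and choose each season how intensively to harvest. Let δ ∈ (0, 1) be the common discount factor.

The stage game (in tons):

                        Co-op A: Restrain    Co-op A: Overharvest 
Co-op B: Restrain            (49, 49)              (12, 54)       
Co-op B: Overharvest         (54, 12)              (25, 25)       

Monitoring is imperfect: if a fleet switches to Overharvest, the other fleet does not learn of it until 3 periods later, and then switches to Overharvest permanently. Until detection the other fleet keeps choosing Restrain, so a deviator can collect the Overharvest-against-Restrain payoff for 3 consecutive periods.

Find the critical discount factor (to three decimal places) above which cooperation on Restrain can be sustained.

A deviator earns 54 for 3 periods, then 25 forever; cooperating earns 49 forever. Multiplying the IC by (1−δ):
49 ≥ 54(1−δ^3) + 25δ^3, so 29·δ^3 ≥ 5 and δ^3 ≥ 5/29.
δ ≥ (5/29)^(1/3) ≈ 0.557.

0.557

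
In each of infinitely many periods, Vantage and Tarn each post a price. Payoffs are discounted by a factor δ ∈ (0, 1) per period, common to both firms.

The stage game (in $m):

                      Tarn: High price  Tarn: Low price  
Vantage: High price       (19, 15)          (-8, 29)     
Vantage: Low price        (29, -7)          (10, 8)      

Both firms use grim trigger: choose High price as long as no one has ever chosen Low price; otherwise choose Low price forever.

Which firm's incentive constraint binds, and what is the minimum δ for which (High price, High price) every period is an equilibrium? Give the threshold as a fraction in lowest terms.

Vantage: cooperation gives 19 each period; deviation gives 29 once then 10 forever.
  19/(1−δ) ≥ 29 + 10δ/(1−δ) ⇒ δ ≥ 10/19.
Tarn: cooperation gives 15 each period; deviation gives 29 once then 8 forever.
  δ ≥ 14/21 = 2/3.
Both must hold, so the binding constraint is Tarn's: δ ≥ 2/3.

Tarn; δ ≥ 2/3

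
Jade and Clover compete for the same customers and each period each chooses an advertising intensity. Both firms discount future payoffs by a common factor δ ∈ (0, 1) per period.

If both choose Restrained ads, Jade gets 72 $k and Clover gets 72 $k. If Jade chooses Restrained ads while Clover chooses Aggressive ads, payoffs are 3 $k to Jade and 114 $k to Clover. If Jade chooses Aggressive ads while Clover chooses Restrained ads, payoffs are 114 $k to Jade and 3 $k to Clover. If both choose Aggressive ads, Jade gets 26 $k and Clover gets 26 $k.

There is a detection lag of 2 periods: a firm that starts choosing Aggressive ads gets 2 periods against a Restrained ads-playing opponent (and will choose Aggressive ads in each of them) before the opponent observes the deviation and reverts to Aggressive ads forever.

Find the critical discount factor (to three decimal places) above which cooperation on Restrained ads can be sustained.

0.691

The best deviation is to choose Aggressive ads for all 2 undetected periods, earning 114 each, then 26 forever once detected.
Deviation value: 114(1−δ^2)/(1−δ) + 26δ^2/(1−δ); cooperation value: 72/(1−δ).
IC: 72 ≥ 114(1−δ^2) + 26δ^2 = 114 − 88δ^2.
So δ^2 ≥ 42/88 = 21/44, giving δ ≥ (21/44)^(1/2) ≈ 0.691.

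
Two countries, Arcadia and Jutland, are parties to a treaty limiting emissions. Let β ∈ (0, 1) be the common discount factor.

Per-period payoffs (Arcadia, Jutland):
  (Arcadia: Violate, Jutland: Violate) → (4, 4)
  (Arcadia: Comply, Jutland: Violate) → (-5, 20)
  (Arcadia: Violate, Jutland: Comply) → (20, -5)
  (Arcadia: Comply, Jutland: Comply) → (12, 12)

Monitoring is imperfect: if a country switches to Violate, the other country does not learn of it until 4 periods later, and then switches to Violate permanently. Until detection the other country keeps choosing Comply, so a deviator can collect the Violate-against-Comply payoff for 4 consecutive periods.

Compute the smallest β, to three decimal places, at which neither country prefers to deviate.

A deviator earns 20 for 4 periods, then 4 forever; cooperating earns 12 forever. Multiplying the IC by (1−β):
12 ≥ 20(1−β^4) + 4β^4, so 16·β^4 ≥ 8 and β^4 ≥ 1/2.
β ≥ (1/2)^(1/4) ≈ 0.841.

0.841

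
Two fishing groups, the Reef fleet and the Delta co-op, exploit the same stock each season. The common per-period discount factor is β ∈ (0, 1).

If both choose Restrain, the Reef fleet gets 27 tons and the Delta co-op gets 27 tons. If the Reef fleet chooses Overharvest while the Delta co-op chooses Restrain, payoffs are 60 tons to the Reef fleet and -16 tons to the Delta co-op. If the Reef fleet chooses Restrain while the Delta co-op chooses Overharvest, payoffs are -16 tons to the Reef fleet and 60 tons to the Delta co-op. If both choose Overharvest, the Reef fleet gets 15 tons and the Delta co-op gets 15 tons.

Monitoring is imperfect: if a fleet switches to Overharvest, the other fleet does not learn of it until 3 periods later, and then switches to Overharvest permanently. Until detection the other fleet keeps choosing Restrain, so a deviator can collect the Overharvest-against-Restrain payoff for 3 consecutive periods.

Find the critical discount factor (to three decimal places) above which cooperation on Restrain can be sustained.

A deviator earns 60 for 3 periods, then 15 forever; cooperating earns 27 forever. Multiplying the IC by (1−β):
27 ≥ 60(1−β^3) + 15β^3, so 45·β^3 ≥ 33 and β^3 ≥ 11/15.
β ≥ (11/15)^(1/3) ≈ 0.902.

0.902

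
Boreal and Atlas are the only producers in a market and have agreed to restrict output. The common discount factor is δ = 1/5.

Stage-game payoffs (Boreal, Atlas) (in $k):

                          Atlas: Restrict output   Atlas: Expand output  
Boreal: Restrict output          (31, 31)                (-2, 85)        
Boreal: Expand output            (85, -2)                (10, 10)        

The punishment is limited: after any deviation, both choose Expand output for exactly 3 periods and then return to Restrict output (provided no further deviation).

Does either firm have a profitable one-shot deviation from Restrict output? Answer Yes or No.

A one-shot deviation gives 85 now, then 10 for 3 periods, then back to 31.
Gain from deviating: (85−31) today; loss: (31−10) in each of the next 3 periods.
No-deviation condition: (31−10)(δ+…+δ^3) ≥ 85−31, i.e. δ+…+δ^3 ≥ 18/7.
At δ = 1/5: δ+…+δ^3 = 0.2480 < 2.5714.
So cooperation is not sustainable.

Yes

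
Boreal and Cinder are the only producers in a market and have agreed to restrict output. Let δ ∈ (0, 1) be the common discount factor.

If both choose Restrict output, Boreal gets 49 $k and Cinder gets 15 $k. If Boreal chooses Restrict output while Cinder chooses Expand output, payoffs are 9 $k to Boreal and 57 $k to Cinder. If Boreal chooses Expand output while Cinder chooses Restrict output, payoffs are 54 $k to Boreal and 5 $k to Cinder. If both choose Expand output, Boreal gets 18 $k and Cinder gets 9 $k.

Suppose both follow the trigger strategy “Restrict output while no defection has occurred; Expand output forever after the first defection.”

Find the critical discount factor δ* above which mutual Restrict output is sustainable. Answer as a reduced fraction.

7/8

Boreal: cooperation gives 49 each period; deviation gives 54 once then 18 forever.
  49/(1−δ) ≥ 54 + 18δ/(1−δ) ⇒ δ ≥ 5/36.
Cinder: cooperation gives 15 each period; deviation gives 57 once then 9 forever.
  δ ≥ 42/48 = 7/8.
Both must hold, so the binding constraint is Cinder's: δ ≥ 7/8.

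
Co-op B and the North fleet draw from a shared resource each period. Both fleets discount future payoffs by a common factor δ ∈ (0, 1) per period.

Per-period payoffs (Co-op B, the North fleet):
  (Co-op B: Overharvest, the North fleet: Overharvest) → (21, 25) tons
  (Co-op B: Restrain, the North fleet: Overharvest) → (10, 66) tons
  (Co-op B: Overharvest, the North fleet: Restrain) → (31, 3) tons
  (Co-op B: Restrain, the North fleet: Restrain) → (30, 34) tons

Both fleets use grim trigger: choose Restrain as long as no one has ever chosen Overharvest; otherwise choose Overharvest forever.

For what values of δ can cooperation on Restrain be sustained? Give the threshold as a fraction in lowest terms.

For Co-op B: deviation gain 31−30 = 1, per-period punishment loss 30−21 = 9. IC gives δ ≥ 1/10.
For the North fleet: gain 32, loss 9 per period, so δ ≥ 32/41.
The tighter constraint is the North fleet's, so cooperation needs δ ≥ 32/41.

32/41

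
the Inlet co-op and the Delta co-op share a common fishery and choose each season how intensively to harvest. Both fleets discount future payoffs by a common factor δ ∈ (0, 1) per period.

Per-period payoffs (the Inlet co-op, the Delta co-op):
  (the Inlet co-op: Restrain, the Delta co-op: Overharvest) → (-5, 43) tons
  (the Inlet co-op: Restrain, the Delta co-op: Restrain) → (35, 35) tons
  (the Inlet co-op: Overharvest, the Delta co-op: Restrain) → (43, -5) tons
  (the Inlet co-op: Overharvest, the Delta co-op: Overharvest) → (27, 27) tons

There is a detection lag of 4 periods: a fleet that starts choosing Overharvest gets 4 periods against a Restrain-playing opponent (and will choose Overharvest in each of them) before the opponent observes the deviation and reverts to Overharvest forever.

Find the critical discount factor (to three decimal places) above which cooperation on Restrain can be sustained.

A deviator earns 43 for 4 periods, then 27 forever; cooperating earns 35 forever. Multiplying the IC by (1−δ):
35 ≥ 43(1−δ^4) + 27δ^4, so 16·δ^4 ≥ 8 and δ^4 ≥ 1/2.
δ ≥ (1/2)^(1/4) ≈ 0.841.

0.841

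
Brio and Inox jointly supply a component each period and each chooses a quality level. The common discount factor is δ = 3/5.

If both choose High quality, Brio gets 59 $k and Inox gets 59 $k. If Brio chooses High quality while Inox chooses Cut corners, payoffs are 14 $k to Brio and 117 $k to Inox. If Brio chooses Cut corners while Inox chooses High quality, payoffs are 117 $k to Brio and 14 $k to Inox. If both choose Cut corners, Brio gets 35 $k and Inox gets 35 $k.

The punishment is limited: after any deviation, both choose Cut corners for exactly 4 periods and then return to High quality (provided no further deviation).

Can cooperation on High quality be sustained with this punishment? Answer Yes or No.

No

Comparing payoff streams over the 5 periods until play realigns: cooperate → 59(1+δ+…+δ^4); deviate → 117 + 35(δ+…+δ^4).
Cooperation is sustained iff (59−35)(δ+…+δ^4) ≥ 117−59.
δ+…+δ^4 = 3/5·(1−(3/5)^4)/(1−3/5) = 1.3056, and (117−59)/(59−35) = 2.4167.
1.3056 < 2.4167, so cooperation is not sustainable.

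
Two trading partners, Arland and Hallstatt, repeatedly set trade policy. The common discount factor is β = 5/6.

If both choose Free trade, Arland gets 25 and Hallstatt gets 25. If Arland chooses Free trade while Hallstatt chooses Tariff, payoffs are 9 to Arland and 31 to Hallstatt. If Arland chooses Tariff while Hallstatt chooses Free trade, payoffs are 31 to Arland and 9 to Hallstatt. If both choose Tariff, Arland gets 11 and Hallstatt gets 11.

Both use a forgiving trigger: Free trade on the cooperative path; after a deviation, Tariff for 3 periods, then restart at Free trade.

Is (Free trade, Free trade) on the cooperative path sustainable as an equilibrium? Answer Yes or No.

Comparing payoff streams over the 4 periods until play realigns: cooperate → 25(1+β+…+β^3); deviate → 31 + 11(β+…+β^3).
Cooperation is sustained iff (25−11)(β+…+β^3) ≥ 31−25.
β+…+β^3 = 5/6·(1−(5/6)^3)/(1−5/6) = 2.1065, and (31−25)/(25−11) = 0.4286.
2.1065 ≥ 0.4286, so cooperation is sustainable.

Yes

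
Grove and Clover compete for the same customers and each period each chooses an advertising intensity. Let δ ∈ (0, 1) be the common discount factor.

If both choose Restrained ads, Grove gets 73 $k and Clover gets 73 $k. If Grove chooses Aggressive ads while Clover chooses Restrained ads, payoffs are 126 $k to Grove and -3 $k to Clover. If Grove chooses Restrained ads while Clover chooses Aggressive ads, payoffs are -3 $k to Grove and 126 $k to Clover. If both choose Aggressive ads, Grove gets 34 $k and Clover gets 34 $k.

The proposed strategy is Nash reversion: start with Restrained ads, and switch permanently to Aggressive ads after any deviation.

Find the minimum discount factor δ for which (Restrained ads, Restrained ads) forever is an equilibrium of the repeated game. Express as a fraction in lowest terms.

53/92

One-period gain from deviating is 126 − 73 = 53. The loss is 73 − 34 = 39 in every subsequent period, with present value 39·δ/(1−δ).
Deviation is unprofitable when 39·δ/(1−δ) ≥ 53, i.e. δ/(1−δ) ≥ 53/39.
Equivalently δ ≥ 53/(53+39) = 53/92.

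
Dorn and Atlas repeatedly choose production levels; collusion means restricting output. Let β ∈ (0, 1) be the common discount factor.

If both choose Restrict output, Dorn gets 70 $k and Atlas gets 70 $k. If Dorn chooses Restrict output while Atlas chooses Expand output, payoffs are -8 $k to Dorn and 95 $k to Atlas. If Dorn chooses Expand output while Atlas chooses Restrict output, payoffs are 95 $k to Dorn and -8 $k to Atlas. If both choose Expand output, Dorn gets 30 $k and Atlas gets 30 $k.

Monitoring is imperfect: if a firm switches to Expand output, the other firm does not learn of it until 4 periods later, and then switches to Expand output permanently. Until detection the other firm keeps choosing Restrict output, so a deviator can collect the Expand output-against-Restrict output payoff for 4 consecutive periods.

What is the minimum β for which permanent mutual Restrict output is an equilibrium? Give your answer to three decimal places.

0.788

Deviating for the 4 undetected periods gains 95−70 = 25 per period over cooperation, then loses 70−30 = 40 per period forever once punishment starts.
Gain: 25(1 + β + … + β^3); loss: 40·β^4/(1−β).
No profitable deviation ⇔ 25(1−β^4) ≤ 40·β^4, i.e. β^4 ≥ 25/(25+40) = 5/13.
Hence β ≥ (5/13)^(1/4) ≈ 0.788.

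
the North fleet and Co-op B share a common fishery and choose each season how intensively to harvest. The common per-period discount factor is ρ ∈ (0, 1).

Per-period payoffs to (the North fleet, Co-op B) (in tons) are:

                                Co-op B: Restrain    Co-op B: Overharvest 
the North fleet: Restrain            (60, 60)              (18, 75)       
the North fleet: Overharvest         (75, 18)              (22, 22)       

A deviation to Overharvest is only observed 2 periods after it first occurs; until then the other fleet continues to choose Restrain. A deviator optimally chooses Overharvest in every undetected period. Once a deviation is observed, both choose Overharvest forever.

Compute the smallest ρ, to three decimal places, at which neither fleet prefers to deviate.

Deviating for the 2 undetected periods gains 75−60 = 15 per period over cooperation, then loses 60−22 = 38 per period forever once punishment starts.
Gain: 15(1 + ρ + … + ρ^1); loss: 38·ρ^2/(1−ρ).
No profitable deviation ⇔ 15(1−ρ^2) ≤ 38·ρ^2, i.e. ρ^2 ≥ 15/(15+38) = 15/53.
Hence ρ ≥ (15/53)^(1/2) ≈ 0.532.

0.532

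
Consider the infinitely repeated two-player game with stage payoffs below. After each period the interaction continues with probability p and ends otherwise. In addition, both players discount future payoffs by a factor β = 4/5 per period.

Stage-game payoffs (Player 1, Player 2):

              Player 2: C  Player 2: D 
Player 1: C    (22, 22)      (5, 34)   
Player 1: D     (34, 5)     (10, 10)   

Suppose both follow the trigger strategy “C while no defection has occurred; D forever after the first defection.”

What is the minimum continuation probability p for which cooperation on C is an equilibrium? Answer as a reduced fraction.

With continuation probability p and discount β, the effective per-period discount factor is βp.
Grim-trigger IC: βp ≥ (34−22)/(34−10) = 1/2.
So p ≥ (1/2)/(4/5) = 5/8.

5/8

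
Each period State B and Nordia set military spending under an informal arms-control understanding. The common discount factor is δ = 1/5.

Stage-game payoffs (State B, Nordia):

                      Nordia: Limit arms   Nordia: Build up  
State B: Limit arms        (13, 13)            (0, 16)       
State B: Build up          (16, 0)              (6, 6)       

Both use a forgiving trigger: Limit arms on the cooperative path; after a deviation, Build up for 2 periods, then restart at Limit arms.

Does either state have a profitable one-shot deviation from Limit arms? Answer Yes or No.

Comparing payoff streams over the 3 periods until play realigns: cooperate → 13(1+δ+…+δ^2); deviate → 16 + 6(δ+…+δ^2).
Cooperation is sustained iff (13−6)(δ+…+δ^2) ≥ 16−13.
δ+…+δ^2 = 1/5·(1−(1/5)^2)/(1−1/5) = 0.2400, and (16−13)/(13−6) = 0.4286.
0.2400 < 0.4286, so cooperation is not sustainable.

Yes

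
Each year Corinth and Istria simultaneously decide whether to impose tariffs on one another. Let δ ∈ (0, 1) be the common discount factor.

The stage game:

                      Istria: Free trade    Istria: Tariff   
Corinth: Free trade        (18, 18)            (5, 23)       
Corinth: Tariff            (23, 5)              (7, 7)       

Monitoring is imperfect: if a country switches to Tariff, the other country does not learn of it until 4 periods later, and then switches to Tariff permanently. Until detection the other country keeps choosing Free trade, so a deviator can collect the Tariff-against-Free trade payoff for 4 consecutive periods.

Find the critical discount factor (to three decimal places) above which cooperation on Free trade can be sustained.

0.748

The best deviation is to choose Tariff for all 4 undetected periods, earning 23 each, then 7 forever once detected.
Deviation value: 23(1−δ^4)/(1−δ) + 7δ^4/(1−δ); cooperation value: 18/(1−δ).
IC: 18 ≥ 23(1−δ^4) + 7δ^4 = 23 − 16δ^4.
So δ^4 ≥ 5/16, giving δ ≥ (5/16)^(1/4) ≈ 0.748.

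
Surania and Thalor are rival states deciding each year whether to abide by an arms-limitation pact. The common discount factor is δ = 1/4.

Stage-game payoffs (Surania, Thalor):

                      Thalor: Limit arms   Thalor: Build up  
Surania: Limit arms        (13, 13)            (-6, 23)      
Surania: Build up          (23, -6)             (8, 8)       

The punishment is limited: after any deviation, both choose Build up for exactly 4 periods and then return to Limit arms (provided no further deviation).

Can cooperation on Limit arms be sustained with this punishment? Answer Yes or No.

A one-shot deviation gives 23 now, then 8 for 4 periods, then back to 13.
Gain from deviating: (23−13) today; loss: (13−8) in each of the next 4 periods.
No-deviation condition: (13−8)(δ+…+δ^4) ≥ 23−13, i.e. δ+…+δ^4 ≥ 2.
At δ = 1/4: δ+…+δ^4 = 0.3320 < 2.0000.
So cooperation is not sustainable.

No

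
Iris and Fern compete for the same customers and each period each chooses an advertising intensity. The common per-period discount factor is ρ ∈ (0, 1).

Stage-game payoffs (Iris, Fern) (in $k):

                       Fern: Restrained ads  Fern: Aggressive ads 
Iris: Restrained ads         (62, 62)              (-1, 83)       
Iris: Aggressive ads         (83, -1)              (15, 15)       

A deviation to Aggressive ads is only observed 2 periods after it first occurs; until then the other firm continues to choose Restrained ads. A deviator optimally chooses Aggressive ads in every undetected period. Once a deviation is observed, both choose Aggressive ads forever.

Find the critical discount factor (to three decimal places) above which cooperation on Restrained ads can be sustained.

0.556

A deviator earns 83 for 2 periods, then 15 forever; cooperating earns 62 forever. Multiplying the IC by (1−ρ):
62 ≥ 83(1−ρ^2) + 15ρ^2, so 68·ρ^2 ≥ 21 and ρ^2 ≥ 21/68.
ρ ≥ (21/68)^(1/2) ≈ 0.556.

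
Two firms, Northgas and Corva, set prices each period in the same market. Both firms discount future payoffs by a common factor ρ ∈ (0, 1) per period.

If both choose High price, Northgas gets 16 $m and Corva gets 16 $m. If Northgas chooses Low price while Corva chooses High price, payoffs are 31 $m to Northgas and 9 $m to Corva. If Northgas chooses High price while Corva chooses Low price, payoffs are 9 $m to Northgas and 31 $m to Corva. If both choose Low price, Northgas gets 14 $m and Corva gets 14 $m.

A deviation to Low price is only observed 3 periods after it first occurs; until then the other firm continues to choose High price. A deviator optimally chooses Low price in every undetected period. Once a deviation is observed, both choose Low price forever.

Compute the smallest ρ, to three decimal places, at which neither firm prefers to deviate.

0.959

Deviating for the 3 undetected periods gains 31−16 = 15 per period over cooperation, then loses 16−14 = 2 per period forever once punishment starts.
Gain: 15(1 + ρ + … + ρ^2); loss: 2·ρ^3/(1−ρ).
No profitable deviation ⇔ 15(1−ρ^3) ≤ 2·ρ^3, i.e. ρ^3 ≥ 15/(15+2) = 15/17.
Hence ρ ≥ (15/17)^(1/3) ≈ 0.959.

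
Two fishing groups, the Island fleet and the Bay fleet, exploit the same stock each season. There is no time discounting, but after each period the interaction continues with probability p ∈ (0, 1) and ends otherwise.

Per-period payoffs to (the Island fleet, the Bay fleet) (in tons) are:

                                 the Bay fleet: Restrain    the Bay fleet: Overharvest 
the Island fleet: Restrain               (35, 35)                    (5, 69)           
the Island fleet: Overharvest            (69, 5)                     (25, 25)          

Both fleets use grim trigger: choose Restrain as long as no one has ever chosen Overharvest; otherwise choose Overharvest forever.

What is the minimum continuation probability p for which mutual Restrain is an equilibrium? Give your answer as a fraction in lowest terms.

17/22

Expected cooperation value is 35 + p·35 + p²·35 + … = 35/(1−p); deviation gives 69 + p·25/(1−p).
35 ≥ 69(1−p) + 25p ⇒ 44p ≥ 34 ⇒ p ≥ 34/44 = 17/22.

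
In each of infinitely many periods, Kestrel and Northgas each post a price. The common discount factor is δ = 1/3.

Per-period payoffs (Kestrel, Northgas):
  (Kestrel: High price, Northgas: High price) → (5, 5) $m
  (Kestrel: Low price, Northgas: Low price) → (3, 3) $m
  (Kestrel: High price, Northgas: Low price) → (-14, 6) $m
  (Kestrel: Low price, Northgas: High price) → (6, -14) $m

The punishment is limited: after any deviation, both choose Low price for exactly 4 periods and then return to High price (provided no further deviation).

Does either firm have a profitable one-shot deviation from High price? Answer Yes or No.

Yes

Comparing payoff streams over the 5 periods until play realigns: cooperate → 5(1+δ+…+δ^4); deviate → 6 + 3(δ+…+δ^4).
Cooperation is sustained iff (5−3)(δ+…+δ^4) ≥ 6−5.
δ+…+δ^4 = 1/3·(1−(1/3)^4)/(1−1/3) = 0.4938, and (6−5)/(5−3) = 0.5000.
0.4938 < 0.5000, so cooperation is not sustainable.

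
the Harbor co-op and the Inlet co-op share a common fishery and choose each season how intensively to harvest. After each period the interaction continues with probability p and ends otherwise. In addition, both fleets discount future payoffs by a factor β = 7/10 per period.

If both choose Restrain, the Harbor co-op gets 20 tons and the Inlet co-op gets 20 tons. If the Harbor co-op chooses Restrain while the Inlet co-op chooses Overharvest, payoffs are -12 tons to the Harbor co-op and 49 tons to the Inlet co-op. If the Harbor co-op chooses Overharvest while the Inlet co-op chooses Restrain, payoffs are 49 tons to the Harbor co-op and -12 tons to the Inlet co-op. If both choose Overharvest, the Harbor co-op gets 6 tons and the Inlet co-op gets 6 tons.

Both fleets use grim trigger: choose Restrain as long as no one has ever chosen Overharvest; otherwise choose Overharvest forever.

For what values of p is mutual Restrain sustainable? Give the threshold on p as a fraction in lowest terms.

290/301

Expected continuation weight on next period's payoff is β·p = 7/10·p, which plays the role of the discount factor.
Cooperation requires 7/10·p ≥ (49−20)/(49−6) = 29/43, hence p ≥ 290/301.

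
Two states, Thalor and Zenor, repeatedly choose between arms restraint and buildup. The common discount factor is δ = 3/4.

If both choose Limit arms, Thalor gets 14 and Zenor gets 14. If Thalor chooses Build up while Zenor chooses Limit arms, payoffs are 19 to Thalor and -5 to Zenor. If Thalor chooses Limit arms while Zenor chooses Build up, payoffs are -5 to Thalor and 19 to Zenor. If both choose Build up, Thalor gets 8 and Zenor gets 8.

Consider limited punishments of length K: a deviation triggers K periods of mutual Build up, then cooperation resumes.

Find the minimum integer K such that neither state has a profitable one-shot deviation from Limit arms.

Need Σ_{k=1}^{K} δ^k ≥ (19−14)/(14−8) = 0.8333 at δ = 3/4.
At K = 1 the sum is 0.7500 < 0.8333; at K = 2 it is 1.3125 ≥ 0.8333.
So the minimum punishment length is K = 2.

2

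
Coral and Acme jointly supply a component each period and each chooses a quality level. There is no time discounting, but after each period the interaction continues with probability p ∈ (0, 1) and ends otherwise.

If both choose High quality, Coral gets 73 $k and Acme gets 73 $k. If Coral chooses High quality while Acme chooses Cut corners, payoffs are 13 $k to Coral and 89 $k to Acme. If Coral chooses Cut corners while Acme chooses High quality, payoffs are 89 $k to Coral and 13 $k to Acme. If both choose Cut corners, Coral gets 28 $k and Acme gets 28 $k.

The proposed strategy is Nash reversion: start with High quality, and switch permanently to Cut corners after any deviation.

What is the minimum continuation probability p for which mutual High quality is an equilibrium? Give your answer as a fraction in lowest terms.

16/61

With no time discounting, the continuation probability p plays the role of the discount factor.
Grim-trigger IC: 73/(1−p) ≥ 89 + 28p/(1−p) ⇒ p ≥ (89−73)/(89−28) = 16/61.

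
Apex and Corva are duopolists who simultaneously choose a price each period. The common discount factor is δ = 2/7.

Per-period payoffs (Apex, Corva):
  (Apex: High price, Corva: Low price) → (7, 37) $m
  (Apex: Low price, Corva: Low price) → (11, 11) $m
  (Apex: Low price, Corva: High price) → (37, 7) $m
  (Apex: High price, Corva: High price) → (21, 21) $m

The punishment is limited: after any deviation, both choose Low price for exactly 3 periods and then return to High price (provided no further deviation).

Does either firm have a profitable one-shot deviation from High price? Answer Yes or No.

Comparing payoff streams over the 4 periods until play realigns: cooperate → 21(1+δ+…+δ^3); deviate → 37 + 11(δ+…+δ^3).
Cooperation is sustained iff (21−11)(δ+…+δ^3) ≥ 37−21.
δ+…+δ^3 = 2/7·(1−(2/7)^3)/(1−2/7) = 0.3907, and (37−21)/(21−11) = 1.6000.
0.3907 < 1.6000, so cooperation is not sustainable.

Yes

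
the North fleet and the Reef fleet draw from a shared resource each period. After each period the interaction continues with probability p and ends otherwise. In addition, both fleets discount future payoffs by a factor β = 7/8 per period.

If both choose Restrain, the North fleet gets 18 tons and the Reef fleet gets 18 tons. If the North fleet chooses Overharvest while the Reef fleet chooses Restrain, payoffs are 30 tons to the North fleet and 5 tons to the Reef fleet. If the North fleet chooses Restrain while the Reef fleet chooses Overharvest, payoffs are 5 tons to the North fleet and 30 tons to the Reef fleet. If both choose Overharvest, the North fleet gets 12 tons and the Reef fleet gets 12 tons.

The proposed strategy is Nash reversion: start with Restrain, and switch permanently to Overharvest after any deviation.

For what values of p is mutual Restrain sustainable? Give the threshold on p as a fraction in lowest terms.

16/21

Expected continuation weight on next period's payoff is β·p = 7/8·p, which plays the role of the discount factor.
Cooperation requires 7/8·p ≥ (30−18)/(30−12) = 2/3, hence p ≥ 16/21.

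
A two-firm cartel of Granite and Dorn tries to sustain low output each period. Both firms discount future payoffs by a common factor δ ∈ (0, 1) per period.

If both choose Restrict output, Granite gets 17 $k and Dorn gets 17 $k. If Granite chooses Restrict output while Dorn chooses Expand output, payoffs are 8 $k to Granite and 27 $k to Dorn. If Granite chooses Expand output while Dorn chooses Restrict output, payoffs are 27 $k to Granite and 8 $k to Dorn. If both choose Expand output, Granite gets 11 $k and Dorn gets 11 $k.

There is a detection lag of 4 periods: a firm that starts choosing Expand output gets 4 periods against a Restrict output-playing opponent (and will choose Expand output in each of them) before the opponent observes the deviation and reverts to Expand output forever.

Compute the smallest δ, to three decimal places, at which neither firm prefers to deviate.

0.889

The best deviation is to choose Expand output for all 4 undetected periods, earning 27 each, then 11 forever once detected.
Deviation value: 27(1−δ^4)/(1−δ) + 11δ^4/(1−δ); cooperation value: 17/(1−δ).
IC: 17 ≥ 27(1−δ^4) + 11δ^4 = 27 − 16δ^4.
So δ^4 ≥ 10/16 = 5/8, giving δ ≥ (5/8)^(1/4) ≈ 0.889.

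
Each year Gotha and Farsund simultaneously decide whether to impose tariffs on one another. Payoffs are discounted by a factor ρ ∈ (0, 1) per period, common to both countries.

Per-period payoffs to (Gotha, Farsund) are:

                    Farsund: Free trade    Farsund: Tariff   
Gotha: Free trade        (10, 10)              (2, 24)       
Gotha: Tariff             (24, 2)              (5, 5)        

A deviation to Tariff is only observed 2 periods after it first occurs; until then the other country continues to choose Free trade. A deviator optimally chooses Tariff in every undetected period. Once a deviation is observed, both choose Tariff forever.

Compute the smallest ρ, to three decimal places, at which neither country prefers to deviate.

Deviating for the 2 undetected periods gains 24−10 = 14 per period over cooperation, then loses 10−5 = 5 per period forever once punishment starts.
Gain: 14(1 + ρ + … + ρ^1); loss: 5·ρ^2/(1−ρ).
No profitable deviation ⇔ 14(1−ρ^2) ≤ 5·ρ^2, i.e. ρ^2 ≥ 14/(14+5) = 14/19.
Hence ρ ≥ (14/19)^(1/2) ≈ 0.858.

0.858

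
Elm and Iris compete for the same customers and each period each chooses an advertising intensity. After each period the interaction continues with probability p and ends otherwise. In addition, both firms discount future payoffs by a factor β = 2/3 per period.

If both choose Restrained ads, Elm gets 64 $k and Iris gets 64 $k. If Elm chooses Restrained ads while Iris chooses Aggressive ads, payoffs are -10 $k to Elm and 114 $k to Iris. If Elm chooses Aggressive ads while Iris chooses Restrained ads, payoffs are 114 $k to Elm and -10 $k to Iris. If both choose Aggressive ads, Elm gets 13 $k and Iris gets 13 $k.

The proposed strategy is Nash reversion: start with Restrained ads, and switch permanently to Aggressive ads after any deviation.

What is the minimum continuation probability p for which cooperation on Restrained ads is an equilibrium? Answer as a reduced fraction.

With continuation probability p and discount β, the effective per-period discount factor is βp.
Grim-trigger IC: βp ≥ (114−64)/(114−13) = 50/101.
So p ≥ (50/101)/(2/3) = 75/101.

75/101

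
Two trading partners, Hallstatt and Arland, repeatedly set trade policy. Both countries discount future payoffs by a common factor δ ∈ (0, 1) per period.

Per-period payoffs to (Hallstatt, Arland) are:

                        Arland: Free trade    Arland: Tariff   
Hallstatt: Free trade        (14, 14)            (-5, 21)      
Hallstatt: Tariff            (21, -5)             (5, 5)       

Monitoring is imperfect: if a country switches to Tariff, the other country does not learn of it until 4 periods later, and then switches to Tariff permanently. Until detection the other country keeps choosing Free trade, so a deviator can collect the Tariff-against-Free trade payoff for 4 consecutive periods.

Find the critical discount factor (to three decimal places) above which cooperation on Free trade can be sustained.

0.813

Deviating for the 4 undetected periods gains 21−14 = 7 per period over cooperation, then loses 14−5 = 9 per period forever once punishment starts.
Gain: 7(1 + δ + … + δ^3); loss: 9·δ^4/(1−δ).
No profitable deviation ⇔ 7(1−δ^4) ≤ 9·δ^4, i.e. δ^4 ≥ 7/(7+9) = 7/16.
Hence δ ≥ (7/16)^(1/4) ≈ 0.813.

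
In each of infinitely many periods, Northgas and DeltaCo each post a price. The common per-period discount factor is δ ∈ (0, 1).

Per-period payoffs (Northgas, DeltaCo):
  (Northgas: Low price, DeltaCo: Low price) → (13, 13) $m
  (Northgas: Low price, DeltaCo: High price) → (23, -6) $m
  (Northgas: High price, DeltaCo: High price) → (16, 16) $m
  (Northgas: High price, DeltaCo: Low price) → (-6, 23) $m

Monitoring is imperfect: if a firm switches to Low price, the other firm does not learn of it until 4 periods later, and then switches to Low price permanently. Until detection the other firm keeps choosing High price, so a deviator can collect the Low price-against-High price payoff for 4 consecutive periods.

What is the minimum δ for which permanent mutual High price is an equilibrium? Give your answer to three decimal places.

0.915

A deviator earns 23 for 4 periods, then 13 forever; cooperating earns 16 forever. Multiplying the IC by (1−δ):
16 ≥ 23(1−δ^4) + 13δ^4, so 10·δ^4 ≥ 7 and δ^4 ≥ 7/10.
δ ≥ (7/10)^(1/4) ≈ 0.915.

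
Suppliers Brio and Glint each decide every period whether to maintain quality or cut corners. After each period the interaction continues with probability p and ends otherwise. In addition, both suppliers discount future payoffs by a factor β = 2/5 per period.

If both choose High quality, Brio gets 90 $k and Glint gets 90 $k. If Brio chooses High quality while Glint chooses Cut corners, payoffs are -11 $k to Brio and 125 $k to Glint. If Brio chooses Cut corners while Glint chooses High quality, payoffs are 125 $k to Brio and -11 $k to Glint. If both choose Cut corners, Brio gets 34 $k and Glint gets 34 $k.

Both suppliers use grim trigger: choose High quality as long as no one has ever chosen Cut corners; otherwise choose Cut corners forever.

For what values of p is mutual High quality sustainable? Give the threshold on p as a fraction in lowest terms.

Expected continuation weight on next period's payoff is β·p = 2/5·p, which plays the role of the discount factor.
Cooperation requires 2/5·p ≥ (125−90)/(125−34) = 5/13, hence p ≥ 25/26.

25/26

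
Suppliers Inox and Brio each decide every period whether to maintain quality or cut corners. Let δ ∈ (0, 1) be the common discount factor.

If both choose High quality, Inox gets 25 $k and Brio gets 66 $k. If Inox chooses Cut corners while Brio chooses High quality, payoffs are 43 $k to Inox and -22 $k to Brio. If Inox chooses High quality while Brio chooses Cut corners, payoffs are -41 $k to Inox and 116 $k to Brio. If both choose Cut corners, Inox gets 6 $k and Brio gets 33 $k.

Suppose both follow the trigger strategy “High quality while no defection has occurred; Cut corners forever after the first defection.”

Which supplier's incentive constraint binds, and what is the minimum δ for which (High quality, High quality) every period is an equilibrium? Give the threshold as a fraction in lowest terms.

Brio; δ ≥ 50/83

Inox: cooperation gives 25 each period; deviation gives 43 once then 6 forever.
  25/(1−δ) ≥ 43 + 6δ/(1−δ) ⇒ δ ≥ 18/37.
Brio: cooperation gives 66 each period; deviation gives 116 once then 33 forever.
  δ ≥ 50/83.
Both must hold, so the binding constraint is Brio's: δ ≥ 50/83.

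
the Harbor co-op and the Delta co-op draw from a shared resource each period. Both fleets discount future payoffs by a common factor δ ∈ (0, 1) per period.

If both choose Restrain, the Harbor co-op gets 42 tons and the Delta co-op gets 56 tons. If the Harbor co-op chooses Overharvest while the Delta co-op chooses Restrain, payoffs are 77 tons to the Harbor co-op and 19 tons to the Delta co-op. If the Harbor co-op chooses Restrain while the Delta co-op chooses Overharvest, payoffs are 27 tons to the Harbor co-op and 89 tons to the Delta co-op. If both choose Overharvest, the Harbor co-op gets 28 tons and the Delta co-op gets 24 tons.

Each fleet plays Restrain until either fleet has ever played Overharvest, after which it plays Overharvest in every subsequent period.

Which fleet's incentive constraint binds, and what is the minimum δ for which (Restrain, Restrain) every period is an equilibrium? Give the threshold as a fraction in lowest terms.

the Harbor co-op; δ ≥ 5/7

For the Harbor co-op: deviation gain 77−42 = 35, per-period punishment loss 42−28 = 14. IC gives δ ≥ 35/49 = 5/7.
For the Delta co-op: gain 33, loss 32 per period, so δ ≥ 33/65.
The tighter constraint is the Harbor co-op's, so cooperation needs δ ≥ 5/7.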